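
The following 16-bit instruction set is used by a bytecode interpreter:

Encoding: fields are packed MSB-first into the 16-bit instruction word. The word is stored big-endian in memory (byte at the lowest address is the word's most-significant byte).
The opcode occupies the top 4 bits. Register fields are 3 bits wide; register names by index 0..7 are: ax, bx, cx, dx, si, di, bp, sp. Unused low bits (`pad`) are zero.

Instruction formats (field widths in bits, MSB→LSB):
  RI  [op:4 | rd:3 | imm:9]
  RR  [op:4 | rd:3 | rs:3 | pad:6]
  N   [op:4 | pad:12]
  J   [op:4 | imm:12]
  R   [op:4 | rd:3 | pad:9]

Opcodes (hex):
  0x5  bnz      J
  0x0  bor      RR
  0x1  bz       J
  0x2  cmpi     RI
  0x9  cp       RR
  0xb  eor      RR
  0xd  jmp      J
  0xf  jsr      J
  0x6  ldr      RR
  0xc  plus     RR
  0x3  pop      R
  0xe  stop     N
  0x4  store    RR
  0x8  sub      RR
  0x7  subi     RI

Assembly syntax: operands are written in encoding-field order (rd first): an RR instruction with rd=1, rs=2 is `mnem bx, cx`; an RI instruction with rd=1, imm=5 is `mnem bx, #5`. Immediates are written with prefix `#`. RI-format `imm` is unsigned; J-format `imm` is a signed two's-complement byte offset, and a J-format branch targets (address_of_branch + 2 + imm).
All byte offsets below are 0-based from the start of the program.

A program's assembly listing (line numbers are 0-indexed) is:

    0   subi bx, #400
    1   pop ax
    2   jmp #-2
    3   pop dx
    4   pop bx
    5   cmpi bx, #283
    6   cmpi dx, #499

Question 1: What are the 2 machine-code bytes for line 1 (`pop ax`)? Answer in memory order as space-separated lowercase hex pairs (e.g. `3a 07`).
line 1 (pop): pack op=0x3:4|rd=0:3|pad=0:9 = 0x3000; big→ 30 00

30 00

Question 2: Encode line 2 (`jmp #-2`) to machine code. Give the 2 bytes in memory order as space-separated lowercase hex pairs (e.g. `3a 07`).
line 2 (jmp): pack op=0xd:4|imm=-2:12 = 0xdffe; big→ df fe

df fe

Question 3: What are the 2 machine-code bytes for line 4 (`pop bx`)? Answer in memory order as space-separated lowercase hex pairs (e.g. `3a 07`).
32 00

line 4 (pop): pack op=0x3:4|rd=1:3|pad=0:9 = 0x3200; big→ 32 00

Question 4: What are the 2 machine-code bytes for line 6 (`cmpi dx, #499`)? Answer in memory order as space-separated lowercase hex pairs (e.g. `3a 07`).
27 f3

line 6 (cmpi): pack op=0x2:4|rd=3:3|imm=499:9 = 0x27f3; big→ 27 f3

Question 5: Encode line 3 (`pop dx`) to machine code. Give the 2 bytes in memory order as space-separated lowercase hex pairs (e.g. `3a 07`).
36 00

line 3 (pop): pack op=0x3:4|rd=3:3|pad=0:9 = 0x3600; big→ 36 00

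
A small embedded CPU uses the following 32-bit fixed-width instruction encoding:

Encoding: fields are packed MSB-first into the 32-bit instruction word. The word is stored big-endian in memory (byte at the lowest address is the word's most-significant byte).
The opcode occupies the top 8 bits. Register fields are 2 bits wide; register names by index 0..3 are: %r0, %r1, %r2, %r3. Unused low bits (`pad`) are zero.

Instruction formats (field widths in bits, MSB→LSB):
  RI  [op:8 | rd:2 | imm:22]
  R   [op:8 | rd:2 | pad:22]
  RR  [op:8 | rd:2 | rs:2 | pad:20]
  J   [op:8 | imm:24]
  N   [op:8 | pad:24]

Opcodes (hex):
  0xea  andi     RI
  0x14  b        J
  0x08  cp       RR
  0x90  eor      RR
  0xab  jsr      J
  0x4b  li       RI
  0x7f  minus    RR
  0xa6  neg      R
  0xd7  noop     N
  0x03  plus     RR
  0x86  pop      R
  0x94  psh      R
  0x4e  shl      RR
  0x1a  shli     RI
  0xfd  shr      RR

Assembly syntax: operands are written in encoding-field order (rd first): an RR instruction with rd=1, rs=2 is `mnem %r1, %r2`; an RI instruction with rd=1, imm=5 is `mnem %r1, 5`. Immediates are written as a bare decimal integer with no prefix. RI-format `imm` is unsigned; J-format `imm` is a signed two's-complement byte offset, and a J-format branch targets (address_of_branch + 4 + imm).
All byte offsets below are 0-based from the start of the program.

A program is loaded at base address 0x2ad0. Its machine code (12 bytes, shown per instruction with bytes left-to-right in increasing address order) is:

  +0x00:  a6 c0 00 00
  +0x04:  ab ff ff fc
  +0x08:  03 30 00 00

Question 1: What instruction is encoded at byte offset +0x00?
neg %r3

[00] a6 c0 00 00 → 0xa6c00000
  top 8b → 0xa6 → neg [R]
  [23:22] rd=3 = %r3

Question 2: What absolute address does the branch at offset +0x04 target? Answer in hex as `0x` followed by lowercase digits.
0x2ad4

[04] ab ff ff fc → 0xabfffffc
  op=0xabfffffc>>24=0xab ⇒ jsr (J)
  imm: (w>>0)&0xffffff=0xfffffc (s24→-4) → -4
  target = base 0x2ad0 + off 0x04 + 4 + imm -4 = 0x2ad4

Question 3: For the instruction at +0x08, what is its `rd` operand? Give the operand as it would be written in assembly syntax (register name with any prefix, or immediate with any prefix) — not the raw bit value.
off 0x08: read 03 30 00 00 as big → 0x03300000
  top 8b → 0x3 → plus [RR]
  rd@[23:22]=0x0 ⇒ %r0
  rs@[21:20]=0x3 ⇒ %r3

%r0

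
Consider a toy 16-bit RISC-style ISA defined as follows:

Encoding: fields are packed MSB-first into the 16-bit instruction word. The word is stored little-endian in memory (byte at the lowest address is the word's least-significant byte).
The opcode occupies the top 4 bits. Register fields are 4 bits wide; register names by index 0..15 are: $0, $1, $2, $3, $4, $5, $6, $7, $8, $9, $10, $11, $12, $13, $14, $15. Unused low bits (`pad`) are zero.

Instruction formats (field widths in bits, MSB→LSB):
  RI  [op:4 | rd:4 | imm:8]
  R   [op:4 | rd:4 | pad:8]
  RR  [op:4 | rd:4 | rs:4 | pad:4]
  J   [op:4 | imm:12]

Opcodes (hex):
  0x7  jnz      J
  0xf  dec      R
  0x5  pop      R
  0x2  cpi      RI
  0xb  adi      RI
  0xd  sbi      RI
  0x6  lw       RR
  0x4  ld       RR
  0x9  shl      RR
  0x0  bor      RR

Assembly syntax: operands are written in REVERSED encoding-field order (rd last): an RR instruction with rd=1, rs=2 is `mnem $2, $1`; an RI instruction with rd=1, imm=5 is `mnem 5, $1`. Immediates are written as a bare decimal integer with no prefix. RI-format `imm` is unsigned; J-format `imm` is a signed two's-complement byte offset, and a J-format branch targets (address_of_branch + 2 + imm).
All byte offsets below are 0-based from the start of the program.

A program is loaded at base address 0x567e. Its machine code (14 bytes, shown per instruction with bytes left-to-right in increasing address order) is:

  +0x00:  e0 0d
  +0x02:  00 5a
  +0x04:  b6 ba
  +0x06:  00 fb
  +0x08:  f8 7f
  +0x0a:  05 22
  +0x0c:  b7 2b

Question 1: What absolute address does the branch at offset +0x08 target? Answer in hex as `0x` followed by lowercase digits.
[08] f8 7f → 0x7ff8
  opcode bits[15:12]=0x7: jnz/J
  imm@[11:0]=0xff8 (s12→-8) ⇒ -8
  target = base 0x567e + off 0x08 + 2 + imm -8 = 0x5680

0x5680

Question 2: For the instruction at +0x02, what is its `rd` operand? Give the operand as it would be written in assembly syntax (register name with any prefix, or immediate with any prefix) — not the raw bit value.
$10

[02] 00 5a → 0x5a00
  opcode bits[15:12]=0x5: pop/R
  [11:8] rd=10 = $10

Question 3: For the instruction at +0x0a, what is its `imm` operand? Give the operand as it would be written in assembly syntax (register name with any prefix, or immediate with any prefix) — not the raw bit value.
5

off 0x0a: read 05 22 as little → 0x2205
  top 4b → 0x2 → cpi [RI]
  rd@[11:8]=0x2 ⇒ $2
  imm@[7:0]=0x5 ⇒ 5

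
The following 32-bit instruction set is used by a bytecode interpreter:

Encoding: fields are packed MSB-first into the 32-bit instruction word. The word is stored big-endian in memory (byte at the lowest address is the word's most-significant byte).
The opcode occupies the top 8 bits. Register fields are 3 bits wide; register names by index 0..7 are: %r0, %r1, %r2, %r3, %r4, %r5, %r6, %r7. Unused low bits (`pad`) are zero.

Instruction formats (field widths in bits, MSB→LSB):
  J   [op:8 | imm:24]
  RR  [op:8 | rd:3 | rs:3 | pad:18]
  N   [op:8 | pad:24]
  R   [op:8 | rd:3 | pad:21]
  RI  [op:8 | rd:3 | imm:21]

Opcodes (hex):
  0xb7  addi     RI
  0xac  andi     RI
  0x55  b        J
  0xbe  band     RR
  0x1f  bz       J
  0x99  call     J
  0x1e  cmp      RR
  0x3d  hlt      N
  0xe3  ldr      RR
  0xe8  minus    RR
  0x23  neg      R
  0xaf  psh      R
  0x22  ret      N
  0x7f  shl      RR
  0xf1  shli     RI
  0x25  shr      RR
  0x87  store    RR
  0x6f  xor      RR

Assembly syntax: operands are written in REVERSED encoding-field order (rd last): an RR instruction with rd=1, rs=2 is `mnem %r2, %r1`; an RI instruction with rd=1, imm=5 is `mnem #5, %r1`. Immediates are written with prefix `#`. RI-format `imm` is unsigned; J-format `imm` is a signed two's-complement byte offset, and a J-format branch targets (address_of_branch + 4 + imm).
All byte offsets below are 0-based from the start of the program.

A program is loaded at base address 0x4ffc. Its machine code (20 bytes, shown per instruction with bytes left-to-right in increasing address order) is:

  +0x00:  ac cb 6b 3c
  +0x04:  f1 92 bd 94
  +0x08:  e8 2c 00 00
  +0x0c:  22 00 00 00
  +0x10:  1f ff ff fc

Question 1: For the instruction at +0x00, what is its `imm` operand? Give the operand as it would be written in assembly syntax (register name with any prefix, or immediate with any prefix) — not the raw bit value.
#748348

off 0x00: read ac cb 6b 3c as big → 0xaccb6b3c
  opcode bits[31:24]=0xac: andi/RI
  rd@[23:21]=0x6 ⇒ %r6
  imm@[20:0]=0xb6b3c ⇒ #748348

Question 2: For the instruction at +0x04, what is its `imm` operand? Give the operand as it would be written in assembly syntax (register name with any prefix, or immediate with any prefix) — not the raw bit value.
[04] f1 92 bd 94 → 0xf192bd94
  opcode bits[31:24]=0xf1: shli/RI
  [23:21] rd=4 = %r4
  [20:0] imm=1228180 = #1228180

#1228180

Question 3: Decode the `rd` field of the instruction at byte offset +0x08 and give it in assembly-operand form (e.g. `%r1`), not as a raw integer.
+0x08: e8 2c 00 00 ⇒ word 0xe82c0000 (big)
  op=0xe82c0000>>24=0xe8 ⇒ minus (RR)
  rd: (w>>21)&0x7=0x1 → %r1
  rs: (w>>18)&0x7=0x3 → %r3

%r1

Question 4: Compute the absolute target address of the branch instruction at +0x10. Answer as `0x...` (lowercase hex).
0x500c

[10] 1f ff ff fc → 0x1ffffffc
  top 8b → 0x1f → bz [J]
  [23:0] imm=16777212 (s24→-4) = #-4
  target = base 0x4ffc + off 0x10 + 4 + imm -4 = 0x500c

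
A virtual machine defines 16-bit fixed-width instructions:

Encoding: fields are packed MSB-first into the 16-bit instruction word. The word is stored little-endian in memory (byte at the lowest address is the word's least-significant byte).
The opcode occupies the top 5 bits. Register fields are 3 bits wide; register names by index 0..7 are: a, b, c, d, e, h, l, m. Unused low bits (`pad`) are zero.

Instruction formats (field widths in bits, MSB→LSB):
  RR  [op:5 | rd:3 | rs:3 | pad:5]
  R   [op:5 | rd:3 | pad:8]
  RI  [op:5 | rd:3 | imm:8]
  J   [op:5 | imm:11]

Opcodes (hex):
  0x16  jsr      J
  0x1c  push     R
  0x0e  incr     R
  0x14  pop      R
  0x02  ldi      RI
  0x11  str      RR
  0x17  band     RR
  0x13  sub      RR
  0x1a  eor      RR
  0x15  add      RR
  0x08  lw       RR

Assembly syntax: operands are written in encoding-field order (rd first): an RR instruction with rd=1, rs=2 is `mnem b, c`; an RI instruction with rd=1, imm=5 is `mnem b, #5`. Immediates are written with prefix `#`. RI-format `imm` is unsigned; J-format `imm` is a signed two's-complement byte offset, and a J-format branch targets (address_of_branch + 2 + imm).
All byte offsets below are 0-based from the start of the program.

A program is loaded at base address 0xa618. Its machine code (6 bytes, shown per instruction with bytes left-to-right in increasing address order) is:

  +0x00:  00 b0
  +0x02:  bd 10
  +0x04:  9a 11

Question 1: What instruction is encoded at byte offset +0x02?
[02] bd 10 → 0x10bd
  opcode bits[15:11]=0x2: ldi/RI
  rd: (w>>8)&0x7=0x0 → a
  imm: (w>>0)&0xff=0xbd → #189

ldi a, #189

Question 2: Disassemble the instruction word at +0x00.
jsr #0

@+00  little-endian(00 b0) = 0xb000
  opcode bits[15:11]=0x16: jsr/J
  [10:0] imm=0 = #0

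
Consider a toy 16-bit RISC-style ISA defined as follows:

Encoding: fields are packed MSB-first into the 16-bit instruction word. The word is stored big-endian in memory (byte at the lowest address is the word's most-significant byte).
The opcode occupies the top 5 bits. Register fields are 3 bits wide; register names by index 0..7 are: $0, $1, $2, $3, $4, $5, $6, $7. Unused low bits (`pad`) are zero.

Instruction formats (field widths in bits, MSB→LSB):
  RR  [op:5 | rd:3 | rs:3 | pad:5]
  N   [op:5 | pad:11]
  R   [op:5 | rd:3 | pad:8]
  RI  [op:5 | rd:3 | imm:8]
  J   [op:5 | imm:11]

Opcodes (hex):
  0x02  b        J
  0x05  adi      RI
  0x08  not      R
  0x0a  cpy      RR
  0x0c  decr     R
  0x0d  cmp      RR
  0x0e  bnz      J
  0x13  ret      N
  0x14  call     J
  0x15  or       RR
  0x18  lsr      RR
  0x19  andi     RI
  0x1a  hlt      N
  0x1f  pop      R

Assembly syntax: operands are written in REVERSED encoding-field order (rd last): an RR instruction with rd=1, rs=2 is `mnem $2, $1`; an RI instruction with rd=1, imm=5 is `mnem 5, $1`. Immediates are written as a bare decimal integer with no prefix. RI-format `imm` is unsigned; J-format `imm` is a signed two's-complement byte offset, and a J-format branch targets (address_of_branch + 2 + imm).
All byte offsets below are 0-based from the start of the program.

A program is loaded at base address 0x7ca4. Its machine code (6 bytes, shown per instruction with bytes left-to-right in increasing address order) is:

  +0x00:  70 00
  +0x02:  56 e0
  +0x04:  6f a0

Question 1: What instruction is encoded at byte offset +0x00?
+0x00: 70 00 ⇒ word 0x7000 (big)
  opcode bits[15:11]=0xe: bnz/J
  [10:0] imm=0 = 0

bnz 0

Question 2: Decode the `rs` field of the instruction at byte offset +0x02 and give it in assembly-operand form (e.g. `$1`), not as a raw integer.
$7

[02] 56 e0 → 0x56e0
  opcode bits[15:11]=0xa: cpy/RR
  rd@[10:8]=0x6 ⇒ $6
  rs@[7:5]=0x7 ⇒ $7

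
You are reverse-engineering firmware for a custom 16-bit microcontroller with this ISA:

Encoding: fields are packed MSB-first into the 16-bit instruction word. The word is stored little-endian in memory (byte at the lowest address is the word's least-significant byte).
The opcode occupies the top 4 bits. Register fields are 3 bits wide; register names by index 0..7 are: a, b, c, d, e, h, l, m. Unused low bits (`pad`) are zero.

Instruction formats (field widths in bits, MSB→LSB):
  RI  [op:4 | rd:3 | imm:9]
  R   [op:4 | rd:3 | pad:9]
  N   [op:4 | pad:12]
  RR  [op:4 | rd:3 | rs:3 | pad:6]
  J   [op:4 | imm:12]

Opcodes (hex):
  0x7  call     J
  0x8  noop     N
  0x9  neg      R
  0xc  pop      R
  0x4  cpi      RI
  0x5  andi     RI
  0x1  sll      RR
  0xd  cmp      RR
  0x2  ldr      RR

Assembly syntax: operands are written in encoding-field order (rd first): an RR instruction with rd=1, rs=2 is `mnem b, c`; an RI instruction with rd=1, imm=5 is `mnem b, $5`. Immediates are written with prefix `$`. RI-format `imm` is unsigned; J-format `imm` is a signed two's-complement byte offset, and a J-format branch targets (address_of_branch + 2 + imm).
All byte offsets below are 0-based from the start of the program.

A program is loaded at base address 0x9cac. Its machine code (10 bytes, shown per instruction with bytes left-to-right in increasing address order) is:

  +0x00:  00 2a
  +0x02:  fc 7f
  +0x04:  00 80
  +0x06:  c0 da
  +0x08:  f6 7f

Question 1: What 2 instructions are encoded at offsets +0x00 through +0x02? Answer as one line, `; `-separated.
off 0x00: read 00 2a as little → 0x2a00
  opcode bits[15:12]=0x2: ldr/RR
  rd@[11:9]=0x5 ⇒ h
  rs@[8:6]=0x0 ⇒ a
off 0x02: read fc 7f as little → 0x7ffc
  opcode bits[15:12]=0x7: call/J
  imm@[11:0]=0xffc (s12→-4) ⇒ $-4

ldr h, a; call $-4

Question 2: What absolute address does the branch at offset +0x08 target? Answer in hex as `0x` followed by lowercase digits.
0x9cac

+0x08: f6 7f ⇒ word 0x7ff6 (little)
  top 4b → 0x7 → call [J]
  imm: (w>>0)&0xfff=0xff6 (s12→-10) → $-10
  target = base 0x9cac + off 0x08 + 2 + imm -10 = 0x9cac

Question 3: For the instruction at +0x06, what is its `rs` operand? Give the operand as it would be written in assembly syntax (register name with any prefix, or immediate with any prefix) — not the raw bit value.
d

off 0x06: read c0 da as little → 0xdac0
  top 4b → 0xd → cmp [RR]
  rd: (w>>9)&0x7=0x5 → h
  rs: (w>>6)&0x7=0x3 → d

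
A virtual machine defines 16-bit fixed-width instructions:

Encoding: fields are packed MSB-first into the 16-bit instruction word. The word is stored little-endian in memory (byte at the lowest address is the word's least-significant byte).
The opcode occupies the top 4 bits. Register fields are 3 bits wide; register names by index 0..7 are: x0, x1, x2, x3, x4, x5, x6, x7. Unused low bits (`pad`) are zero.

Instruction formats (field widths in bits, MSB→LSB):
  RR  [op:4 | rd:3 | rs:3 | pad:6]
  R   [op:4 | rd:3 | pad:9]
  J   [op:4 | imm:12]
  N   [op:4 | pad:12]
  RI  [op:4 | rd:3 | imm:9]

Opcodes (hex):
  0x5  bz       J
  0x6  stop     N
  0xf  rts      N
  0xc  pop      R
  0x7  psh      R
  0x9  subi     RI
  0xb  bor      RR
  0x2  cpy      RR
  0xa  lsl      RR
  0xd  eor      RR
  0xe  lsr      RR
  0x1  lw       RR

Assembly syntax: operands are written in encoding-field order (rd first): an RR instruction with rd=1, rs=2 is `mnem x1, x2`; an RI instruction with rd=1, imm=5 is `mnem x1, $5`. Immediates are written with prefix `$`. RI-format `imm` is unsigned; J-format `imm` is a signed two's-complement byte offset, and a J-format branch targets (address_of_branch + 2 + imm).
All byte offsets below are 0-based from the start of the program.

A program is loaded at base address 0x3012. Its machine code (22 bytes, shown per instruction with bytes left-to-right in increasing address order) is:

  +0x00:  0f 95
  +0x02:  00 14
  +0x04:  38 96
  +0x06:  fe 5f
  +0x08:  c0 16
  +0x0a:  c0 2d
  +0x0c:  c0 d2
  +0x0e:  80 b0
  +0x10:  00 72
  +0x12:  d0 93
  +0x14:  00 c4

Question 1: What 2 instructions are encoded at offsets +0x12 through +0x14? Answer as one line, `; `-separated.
+0x12: d0 93 ⇒ word 0x93d0 (little)
  opcode bits[15:12]=0x9: subi/RI
  rd: (w>>9)&0x7=0x1 → x1
  imm: (w>>0)&0x1ff=0x1d0 → $464
+0x14: 00 c4 ⇒ word 0xc400 (little)
  opcode bits[15:12]=0xc: pop/R
  rd: (w>>9)&0x7=0x2 → x2

subi x1, $464; pop x2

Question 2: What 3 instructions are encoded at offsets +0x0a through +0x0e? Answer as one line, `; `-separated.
+0x0a: c0 2d ⇒ word 0x2dc0 (little)
  top 4b → 0x2 → cpy [RR]
  rd@[11:9]=0x6 ⇒ x6
  rs@[8:6]=0x7 ⇒ x7
+0x0c: c0 d2 ⇒ word 0xd2c0 (little)
  top 4b → 0xd → eor [RR]
  rd@[11:9]=0x1 ⇒ x1
  rs@[8:6]=0x3 ⇒ x3
+0x0e: 80 b0 ⇒ word 0xb080 (little)
  top 4b → 0xb → bor [RR]
  rd@[11:9]=0x0 ⇒ x0
  rs@[8:6]=0x2 ⇒ x2

cpy x6, x7; eor x1, x3; bor x0, x2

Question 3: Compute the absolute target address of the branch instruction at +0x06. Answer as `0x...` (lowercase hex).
0x3018

[06] fe 5f → 0x5ffe
  opcode bits[15:12]=0x5: bz/J
  imm: (w>>0)&0xfff=0xffe (s12→-2) → $-2
  target = base 0x3012 + off 0x06 + 2 + imm -2 = 0x3018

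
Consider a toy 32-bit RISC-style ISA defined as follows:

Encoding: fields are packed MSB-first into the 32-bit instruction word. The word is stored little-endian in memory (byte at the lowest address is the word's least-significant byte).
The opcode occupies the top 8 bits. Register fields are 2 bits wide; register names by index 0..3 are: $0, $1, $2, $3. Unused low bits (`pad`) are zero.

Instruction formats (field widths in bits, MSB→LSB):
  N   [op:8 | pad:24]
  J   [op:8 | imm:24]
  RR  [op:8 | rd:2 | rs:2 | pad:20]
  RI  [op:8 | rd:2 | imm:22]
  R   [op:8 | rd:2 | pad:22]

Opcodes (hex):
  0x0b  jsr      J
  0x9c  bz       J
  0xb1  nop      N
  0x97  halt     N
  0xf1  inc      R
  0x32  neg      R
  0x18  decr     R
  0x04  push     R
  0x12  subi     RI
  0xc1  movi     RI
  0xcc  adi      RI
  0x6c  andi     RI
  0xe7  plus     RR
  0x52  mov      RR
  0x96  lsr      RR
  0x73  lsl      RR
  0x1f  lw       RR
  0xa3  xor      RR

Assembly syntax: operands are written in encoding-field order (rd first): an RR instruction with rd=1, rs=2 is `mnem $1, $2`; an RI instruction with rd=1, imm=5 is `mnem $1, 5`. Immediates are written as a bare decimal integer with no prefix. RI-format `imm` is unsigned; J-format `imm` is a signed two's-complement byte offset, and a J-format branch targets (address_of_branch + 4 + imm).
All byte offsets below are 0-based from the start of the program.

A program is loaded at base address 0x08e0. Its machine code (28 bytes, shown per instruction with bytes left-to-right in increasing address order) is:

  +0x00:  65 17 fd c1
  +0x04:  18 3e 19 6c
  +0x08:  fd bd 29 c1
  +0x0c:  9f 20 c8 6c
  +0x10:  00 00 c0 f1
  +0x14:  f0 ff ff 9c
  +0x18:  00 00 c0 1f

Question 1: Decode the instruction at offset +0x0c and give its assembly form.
andi $3, 532639

off 0x0c: read 9f 20 c8 6c as little → 0x6cc8209f
  op=0x6cc8209f>>24=0x6c ⇒ andi (RI)
  [23:22] rd=3 = $3
  [21:0] imm=532639 = 532639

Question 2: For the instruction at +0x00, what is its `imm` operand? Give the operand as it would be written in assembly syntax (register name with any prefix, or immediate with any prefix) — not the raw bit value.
@+00  little-endian(65 17 fd c1) = 0xc1fd1765
  op=0xc1fd1765>>24=0xc1 ⇒ movi (RI)
  rd: (w>>22)&0x3=0x3 → $3
  imm: (w>>0)&0x3fffff=0x3d1765 → 4003685

4003685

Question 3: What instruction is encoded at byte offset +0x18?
lw $3, $0

+0x18: 00 00 c0 1f ⇒ word 0x1fc00000 (little)
  opcode bits[31:24]=0x1f: lw/RR
  rd: (w>>22)&0x3=0x3 → $3
  rs: (w>>20)&0x3=0x0 → $0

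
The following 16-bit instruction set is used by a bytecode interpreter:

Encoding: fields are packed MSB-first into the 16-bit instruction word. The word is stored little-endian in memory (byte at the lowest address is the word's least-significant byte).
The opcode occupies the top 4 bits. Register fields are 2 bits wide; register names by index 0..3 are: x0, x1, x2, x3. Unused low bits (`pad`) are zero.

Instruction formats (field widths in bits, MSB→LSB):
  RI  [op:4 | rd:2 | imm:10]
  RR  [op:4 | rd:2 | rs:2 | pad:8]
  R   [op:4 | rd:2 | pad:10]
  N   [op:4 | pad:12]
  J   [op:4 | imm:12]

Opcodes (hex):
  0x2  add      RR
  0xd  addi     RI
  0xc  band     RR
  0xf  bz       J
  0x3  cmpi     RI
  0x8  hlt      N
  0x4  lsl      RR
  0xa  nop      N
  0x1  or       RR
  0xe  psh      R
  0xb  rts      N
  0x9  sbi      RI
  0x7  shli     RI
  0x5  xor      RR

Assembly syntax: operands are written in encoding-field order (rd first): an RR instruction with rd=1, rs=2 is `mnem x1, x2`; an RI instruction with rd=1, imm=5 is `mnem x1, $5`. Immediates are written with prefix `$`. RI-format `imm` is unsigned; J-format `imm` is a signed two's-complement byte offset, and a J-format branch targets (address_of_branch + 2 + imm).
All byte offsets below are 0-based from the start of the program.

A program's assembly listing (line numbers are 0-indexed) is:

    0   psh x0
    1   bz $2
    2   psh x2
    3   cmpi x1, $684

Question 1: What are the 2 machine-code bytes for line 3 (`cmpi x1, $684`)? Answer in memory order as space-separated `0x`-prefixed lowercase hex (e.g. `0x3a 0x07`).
0xac 0x36

line 3 (cmpi): pack op=0x3:4|rd=1:2|imm=684:10 = 0x36ac; little→ ac 36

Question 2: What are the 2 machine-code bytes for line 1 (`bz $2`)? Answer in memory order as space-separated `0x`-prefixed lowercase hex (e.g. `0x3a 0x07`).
1. bz fields op=0xf:4|imm=2:12 → word f002h → 02 f0

0x02 0xf0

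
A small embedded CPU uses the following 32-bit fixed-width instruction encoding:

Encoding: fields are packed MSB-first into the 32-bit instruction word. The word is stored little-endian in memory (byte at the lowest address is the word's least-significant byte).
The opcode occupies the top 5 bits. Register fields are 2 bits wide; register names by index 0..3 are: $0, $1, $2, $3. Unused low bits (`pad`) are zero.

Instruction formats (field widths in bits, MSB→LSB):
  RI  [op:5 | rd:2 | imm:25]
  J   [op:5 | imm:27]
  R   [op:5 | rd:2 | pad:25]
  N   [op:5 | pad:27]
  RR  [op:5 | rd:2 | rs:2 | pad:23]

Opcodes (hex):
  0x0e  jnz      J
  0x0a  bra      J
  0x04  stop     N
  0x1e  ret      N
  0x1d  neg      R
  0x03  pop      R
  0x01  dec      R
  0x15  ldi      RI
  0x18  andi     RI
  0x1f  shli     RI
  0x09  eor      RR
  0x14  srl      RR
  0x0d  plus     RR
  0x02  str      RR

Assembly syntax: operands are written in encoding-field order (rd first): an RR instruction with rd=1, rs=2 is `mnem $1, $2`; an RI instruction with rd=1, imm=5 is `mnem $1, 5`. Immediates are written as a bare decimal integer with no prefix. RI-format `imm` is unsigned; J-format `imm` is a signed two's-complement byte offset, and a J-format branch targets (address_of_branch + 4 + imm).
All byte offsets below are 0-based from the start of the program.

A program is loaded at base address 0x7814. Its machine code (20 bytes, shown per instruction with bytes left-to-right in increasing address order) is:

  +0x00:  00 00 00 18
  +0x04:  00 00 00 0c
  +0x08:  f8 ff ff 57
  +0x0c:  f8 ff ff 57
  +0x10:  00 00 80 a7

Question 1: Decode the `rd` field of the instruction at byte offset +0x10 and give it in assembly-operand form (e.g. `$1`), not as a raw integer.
$3

+0x10: 00 00 80 a7 ⇒ word 0xa7800000 (little)
  op=0xa7800000>>27=0x14 ⇒ srl (RR)
  [26:25] rd=3 = $3
  [24:23] rs=3 = $3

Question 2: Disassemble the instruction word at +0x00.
off 0x00: read 00 00 00 18 as little → 0x18000000
  op=0x18000000>>27=0x3 ⇒ pop (R)
  rd@[26:25]=0x0 ⇒ $0

pop $0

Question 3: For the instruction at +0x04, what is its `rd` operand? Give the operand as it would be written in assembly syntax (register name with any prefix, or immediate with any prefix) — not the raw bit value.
$2

off 0x04: read 00 00 00 0c as little → 0x0c000000
  op=0x0c000000>>27=0x1 ⇒ dec (R)
  [26:25] rd=2 = $2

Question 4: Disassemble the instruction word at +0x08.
[08] f8 ff ff 57 → 0x57fffff8
  op=0x57fffff8>>27=0xa ⇒ bra (J)
  imm@[26:0]=0x7fffff8 (s27→-8) ⇒ -8

bra -8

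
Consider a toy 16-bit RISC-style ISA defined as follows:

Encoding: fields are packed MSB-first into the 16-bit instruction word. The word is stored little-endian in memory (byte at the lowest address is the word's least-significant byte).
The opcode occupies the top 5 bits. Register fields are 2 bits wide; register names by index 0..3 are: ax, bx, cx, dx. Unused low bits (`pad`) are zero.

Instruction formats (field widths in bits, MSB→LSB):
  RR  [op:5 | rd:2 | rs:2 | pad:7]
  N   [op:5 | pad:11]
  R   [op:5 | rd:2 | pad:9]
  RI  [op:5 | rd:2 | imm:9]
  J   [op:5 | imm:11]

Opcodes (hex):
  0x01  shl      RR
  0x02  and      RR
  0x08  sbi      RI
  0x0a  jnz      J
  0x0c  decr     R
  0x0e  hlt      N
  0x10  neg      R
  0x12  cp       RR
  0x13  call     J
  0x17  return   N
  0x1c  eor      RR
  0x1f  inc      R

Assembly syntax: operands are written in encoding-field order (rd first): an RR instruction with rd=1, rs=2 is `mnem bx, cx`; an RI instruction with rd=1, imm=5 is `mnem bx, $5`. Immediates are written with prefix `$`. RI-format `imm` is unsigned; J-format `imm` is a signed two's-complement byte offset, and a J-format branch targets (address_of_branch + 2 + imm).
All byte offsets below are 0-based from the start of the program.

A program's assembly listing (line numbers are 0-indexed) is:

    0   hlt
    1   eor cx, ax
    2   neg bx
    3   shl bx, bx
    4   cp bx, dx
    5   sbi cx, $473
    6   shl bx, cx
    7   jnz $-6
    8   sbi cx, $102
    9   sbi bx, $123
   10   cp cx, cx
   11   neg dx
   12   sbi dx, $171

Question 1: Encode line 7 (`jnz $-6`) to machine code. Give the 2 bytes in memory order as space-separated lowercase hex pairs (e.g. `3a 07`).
7. jnz fields op=0xa:5|imm=-6:11 → word 57fah → fa 57

fa 57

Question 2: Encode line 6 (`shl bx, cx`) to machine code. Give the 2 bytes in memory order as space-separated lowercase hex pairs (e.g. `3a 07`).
00 0b

line 6 (shl): pack op=0x1:5|rd=1:2|rs=2:2|pad=0:7 = 0x0b00; little→ 00 0b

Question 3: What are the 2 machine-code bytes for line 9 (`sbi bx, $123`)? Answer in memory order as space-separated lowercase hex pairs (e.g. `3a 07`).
7b 42

line 9 (sbi): pack op=0x8:5|rd=1:2|imm=123:9 = 0x427b; little→ 7b 42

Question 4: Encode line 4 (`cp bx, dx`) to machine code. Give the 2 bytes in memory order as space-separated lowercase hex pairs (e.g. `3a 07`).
80 93

L4: cp op=0x12:5|rd=1:2|rs=3:2|pad=0:7 ⇒ 0x9380 ⇒ little 80 93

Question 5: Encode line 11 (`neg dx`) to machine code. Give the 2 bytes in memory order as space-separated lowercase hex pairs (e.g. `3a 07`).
11. neg fields op=0x10:5|rd=3:2|pad=0:9 → word 8600h → 00 86

00 86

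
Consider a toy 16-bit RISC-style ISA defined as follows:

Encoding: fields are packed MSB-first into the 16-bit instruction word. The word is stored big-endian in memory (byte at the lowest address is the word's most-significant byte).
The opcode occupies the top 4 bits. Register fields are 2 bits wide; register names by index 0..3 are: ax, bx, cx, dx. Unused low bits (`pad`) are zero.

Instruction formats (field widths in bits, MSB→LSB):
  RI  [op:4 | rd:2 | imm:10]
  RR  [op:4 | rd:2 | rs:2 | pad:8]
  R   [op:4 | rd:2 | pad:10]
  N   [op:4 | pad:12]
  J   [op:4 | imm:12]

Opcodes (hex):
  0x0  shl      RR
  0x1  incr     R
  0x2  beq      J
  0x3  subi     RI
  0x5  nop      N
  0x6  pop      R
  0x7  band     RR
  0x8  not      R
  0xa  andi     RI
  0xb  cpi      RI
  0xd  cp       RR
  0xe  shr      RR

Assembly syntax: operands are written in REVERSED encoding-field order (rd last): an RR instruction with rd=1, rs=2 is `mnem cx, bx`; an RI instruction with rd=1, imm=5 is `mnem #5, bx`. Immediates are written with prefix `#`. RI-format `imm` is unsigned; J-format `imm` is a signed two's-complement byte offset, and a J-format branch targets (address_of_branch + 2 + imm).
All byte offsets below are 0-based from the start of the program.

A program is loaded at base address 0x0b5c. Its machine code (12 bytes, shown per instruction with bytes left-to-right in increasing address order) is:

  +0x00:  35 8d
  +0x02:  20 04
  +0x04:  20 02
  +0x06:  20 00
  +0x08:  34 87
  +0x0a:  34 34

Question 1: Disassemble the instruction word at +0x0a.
off 0x0a: read 34 34 as big → 0x3434
  top 4b → 0x3 → subi [RI]
  [11:10] rd=1 = bx
  [9:0] imm=52 = #52

subi #52, bx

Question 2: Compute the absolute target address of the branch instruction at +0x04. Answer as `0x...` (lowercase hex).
[04] 20 02 → 0x2002
  top 4b → 0x2 → beq [J]
  [11:0] imm=2 = #2
  target = base 0x0b5c + off 0x04 + 2 + imm 2 = 0x0b64

0x0b64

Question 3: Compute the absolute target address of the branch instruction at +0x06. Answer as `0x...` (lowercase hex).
0x0b64

[06] 20 00 → 0x2000
  top 4b → 0x2 → beq [J]
  imm: (w>>0)&0xfff=0x0 → #0
  target = base 0x0b5c + off 0x06 + 2 + imm 0 = 0x0b64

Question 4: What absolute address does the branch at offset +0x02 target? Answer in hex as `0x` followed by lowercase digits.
[02] 20 04 → 0x2004
  opcode bits[15:12]=0x2: beq/J
  imm@[11:0]=0x4 ⇒ #4
  target = base 0x0b5c + off 0x02 + 2 + imm 4 = 0x0b64

0x0b64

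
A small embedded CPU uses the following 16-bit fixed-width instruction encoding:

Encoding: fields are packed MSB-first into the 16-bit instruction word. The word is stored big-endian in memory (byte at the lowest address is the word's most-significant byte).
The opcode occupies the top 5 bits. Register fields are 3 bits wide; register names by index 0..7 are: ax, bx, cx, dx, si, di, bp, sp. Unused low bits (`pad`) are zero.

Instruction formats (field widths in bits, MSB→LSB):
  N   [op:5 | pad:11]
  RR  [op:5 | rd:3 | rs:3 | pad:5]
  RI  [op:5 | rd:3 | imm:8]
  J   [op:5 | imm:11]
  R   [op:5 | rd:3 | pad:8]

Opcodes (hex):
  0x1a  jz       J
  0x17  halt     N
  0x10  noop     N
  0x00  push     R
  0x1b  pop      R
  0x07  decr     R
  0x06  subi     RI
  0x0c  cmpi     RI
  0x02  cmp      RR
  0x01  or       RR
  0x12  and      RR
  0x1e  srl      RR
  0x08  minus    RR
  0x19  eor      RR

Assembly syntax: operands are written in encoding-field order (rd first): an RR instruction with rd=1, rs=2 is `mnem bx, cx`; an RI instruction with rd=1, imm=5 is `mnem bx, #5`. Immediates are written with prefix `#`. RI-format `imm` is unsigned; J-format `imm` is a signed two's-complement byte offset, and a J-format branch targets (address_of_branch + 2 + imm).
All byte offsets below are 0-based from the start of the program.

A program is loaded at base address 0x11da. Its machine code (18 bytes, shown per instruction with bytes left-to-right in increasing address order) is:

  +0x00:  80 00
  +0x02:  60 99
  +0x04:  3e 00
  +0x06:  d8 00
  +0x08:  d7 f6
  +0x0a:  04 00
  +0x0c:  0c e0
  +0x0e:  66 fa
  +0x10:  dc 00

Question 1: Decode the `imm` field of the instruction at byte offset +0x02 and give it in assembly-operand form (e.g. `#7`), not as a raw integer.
#153

off 0x02: read 60 99 as big → 0x6099
  top 5b → 0xc → cmpi [RI]
  [10:8] rd=0 = ax
  [7:0] imm=153 = #153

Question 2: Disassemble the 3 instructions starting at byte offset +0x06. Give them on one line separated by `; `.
off 0x06: read d8 00 as big → 0xd800
  top 5b → 0x1b → pop [R]
  [10:8] rd=0 = ax
off 0x08: read d7 f6 as big → 0xd7f6
  top 5b → 0x1a → jz [J]
  [10:0] imm=2038 (s11→-10) = #-10
off 0x0a: read 04 00 as big → 0x0400
  top 5b → 0x0 → push [R]
  [10:8] rd=4 = si

pop ax; jz #-10; push si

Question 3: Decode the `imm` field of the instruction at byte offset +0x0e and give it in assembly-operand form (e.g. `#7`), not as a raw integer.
@+0e  big-endian(66 fa) = 0x66fa
  top 5b → 0xc → cmpi [RI]
  [10:8] rd=6 = bp
  [7:0] imm=250 = #250

#250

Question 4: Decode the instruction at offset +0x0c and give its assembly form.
[0c] 0c e0 → 0x0ce0
  opcode bits[15:11]=0x1: or/RR
  rd@[10:8]=0x4 ⇒ si
  rs@[7:5]=0x7 ⇒ sp

or si, sp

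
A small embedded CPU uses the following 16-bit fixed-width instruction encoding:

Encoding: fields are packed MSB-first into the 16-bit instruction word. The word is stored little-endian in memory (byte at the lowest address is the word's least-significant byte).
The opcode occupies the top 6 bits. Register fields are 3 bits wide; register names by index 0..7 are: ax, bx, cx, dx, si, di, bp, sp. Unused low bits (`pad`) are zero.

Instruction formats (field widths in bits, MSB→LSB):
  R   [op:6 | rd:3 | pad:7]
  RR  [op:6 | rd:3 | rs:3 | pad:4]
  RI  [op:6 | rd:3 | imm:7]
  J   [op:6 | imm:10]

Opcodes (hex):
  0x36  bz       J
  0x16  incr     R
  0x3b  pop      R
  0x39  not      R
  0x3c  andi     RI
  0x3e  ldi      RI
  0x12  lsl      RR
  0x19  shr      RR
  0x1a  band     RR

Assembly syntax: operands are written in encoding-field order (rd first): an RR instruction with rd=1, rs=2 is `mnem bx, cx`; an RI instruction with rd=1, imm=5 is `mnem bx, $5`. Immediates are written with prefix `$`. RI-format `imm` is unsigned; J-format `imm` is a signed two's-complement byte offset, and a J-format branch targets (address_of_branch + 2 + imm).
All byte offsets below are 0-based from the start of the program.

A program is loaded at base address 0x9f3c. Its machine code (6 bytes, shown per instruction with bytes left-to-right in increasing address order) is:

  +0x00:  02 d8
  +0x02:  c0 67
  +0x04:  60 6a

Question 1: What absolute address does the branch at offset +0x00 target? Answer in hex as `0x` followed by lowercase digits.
0x9f40

+0x00: 02 d8 ⇒ word 0xd802 (little)
  opcode bits[15:10]=0x36: bz/J
  [9:0] imm=2 = $2
  target = base 0x9f3c + off 0x00 + 2 + imm 2 = 0x9f40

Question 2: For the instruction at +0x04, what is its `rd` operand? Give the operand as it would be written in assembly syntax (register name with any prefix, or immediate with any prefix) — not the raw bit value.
[04] 60 6a → 0x6a60
  opcode bits[15:10]=0x1a: band/RR
  rd@[9:7]=0x4 ⇒ si
  rs@[6:4]=0x6 ⇒ bp

si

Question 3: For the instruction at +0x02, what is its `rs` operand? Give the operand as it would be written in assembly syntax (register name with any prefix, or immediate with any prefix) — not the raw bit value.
+0x02: c0 67 ⇒ word 0x67c0 (little)
  opcode bits[15:10]=0x19: shr/RR
  rd@[9:7]=0x7 ⇒ sp
  rs@[6:4]=0x4 ⇒ si

si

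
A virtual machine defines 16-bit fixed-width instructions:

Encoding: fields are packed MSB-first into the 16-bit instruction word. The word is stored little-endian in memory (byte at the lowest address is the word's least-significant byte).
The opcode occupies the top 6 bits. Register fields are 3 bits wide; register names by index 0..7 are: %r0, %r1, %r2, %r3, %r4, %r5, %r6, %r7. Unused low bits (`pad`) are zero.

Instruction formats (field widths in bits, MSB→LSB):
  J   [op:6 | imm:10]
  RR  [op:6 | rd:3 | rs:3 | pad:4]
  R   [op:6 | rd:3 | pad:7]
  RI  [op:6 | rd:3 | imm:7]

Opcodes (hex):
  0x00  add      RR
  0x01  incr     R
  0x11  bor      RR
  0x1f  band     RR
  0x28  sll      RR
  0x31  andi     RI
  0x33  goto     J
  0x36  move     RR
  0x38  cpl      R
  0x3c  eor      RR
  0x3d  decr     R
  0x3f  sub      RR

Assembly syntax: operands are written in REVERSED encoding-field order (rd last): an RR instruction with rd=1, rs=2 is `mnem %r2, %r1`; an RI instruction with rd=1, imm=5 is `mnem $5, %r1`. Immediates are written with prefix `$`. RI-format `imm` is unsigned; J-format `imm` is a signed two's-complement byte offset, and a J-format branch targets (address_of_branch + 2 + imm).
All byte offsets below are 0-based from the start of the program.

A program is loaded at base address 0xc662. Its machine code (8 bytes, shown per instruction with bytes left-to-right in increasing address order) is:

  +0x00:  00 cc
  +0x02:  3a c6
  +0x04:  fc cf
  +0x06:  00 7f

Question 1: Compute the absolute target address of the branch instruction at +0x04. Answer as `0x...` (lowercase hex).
0xc664

@+04  little-endian(fc cf) = 0xcffc
  top 6b → 0x33 → goto [J]
  imm: (w>>0)&0x3ff=0x3fc (s10→-4) → $-4
  target = base 0xc662 + off 0x04 + 2 + imm -4 = 0xc664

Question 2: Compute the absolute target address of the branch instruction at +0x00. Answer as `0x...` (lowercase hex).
@+00  little-endian(00 cc) = 0xcc00
  op=0xcc00>>10=0x33 ⇒ goto (J)
  imm@[9:0]=0x0 ⇒ $0
  target = base 0xc662 + off 0x00 + 2 + imm 0 = 0xc664

0xc664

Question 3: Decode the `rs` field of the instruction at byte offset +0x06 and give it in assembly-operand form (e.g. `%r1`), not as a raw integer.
%r0

[06] 00 7f → 0x7f00
  op=0x7f00>>10=0x1f ⇒ band (RR)
  rd@[9:7]=0x6 ⇒ %r6
  rs@[6:4]=0x0 ⇒ %r0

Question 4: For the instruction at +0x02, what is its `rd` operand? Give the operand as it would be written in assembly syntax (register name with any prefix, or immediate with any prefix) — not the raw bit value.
%r4

+0x02: 3a c6 ⇒ word 0xc63a (little)
  op=0xc63a>>10=0x31 ⇒ andi (RI)
  rd: (w>>7)&0x7=0x4 → %r4
  imm: (w>>0)&0x7f=0x3a → $58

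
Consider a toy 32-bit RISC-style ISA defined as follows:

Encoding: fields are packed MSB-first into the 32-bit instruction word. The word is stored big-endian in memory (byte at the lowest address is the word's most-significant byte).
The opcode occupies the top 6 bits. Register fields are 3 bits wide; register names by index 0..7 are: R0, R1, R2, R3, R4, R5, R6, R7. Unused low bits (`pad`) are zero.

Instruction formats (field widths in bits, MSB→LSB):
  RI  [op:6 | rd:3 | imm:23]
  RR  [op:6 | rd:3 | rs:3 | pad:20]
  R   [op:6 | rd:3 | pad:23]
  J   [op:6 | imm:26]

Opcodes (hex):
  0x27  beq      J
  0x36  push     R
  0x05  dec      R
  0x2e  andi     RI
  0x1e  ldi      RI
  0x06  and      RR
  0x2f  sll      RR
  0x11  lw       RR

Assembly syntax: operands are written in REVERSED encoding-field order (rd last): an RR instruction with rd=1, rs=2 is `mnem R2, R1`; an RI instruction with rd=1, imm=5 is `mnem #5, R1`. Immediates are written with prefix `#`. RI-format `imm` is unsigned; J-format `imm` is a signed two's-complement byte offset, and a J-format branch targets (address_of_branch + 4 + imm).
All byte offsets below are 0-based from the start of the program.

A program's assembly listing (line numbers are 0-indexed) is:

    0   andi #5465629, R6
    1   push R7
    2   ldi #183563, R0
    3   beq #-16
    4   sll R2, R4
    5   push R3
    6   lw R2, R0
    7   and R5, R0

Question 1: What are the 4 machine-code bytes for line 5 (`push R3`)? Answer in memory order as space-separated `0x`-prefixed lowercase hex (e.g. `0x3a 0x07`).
line 5 (push): pack op=0x36:6|rd=3:3|pad=0:23 = 0xd9800000; big→ d9 80 00 00

0xd9 0x80 0x00 0x00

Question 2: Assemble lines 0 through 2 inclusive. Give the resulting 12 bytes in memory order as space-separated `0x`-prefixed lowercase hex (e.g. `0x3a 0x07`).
line 0 (andi): pack op=0x2e:6|rd=6:3|imm=5465629:23 = 0xbb53661d; big→ bb 53 66 1d
line 1 (push): pack op=0x36:6|rd=7:3|pad=0:23 = 0xdb800000; big→ db 80 00 00
line 2 (ldi): pack op=0x1e:6|rd=0:3|imm=183563:23 = 0x7802cd0b; big→ 78 02 cd 0b

0xbb 0x53 0x66 0x1d 0xdb 0x80 0x00 0x00 0x78 0x02 0xcd 0x0b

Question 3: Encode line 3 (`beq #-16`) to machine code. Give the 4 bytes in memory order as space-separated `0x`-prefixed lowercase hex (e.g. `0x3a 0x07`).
L3: beq op=0x27:6|imm=-16:26 ⇒ 0x9ffffff0 ⇒ big 9f ff ff f0

0x9f 0xff 0xff 0xf0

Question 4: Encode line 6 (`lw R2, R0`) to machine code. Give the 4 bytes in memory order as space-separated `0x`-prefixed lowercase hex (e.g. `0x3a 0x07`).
6. lw fields op=0x11:6|rd=0:3|rs=2:3|pad=0:20 → word 44200000h → 44 20 00 00

0x44 0x20 0x00 0x00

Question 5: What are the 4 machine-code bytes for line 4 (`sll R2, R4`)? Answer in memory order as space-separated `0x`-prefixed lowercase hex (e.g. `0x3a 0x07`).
0xbe 0x20 0x00 0x00

line 4 (sll): pack op=0x2f:6|rd=4:3|rs=2:3|pad=0:20 = 0xbe200000; big→ be 20 00 00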